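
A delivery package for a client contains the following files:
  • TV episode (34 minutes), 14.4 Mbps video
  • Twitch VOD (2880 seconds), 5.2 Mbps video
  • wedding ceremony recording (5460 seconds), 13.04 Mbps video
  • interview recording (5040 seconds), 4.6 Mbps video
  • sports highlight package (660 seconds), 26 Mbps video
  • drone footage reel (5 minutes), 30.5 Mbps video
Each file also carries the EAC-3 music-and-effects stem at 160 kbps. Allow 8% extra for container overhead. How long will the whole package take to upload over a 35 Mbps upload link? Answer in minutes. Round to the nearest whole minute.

86 minutes

Audio: 160 kbps = 0.160 Mbps.
TV episode: 14.560 Mbps × 2040 s × 1.08 = 32078.6 Mb
Twitch VOD: 5.360 Mbps × 2880 s × 1.08 = 16671.7 Mb
wedding ceremony recording: 13.200 Mbps × 5460 s × 1.08 = 77837.8 Mb
interview recording: 4.760 Mbps × 5040 s × 1.08 = 25909.6 Mb
sports highlight package: 26.160 Mbps × 660 s × 1.08 = 18646.8 Mb
drone footage reel: 30.660 Mbps × 300 s × 1.08 = 9933.8 Mb
Total: 181078.4 Mb = 22634.8 MB.
At 35 Mbps: 181078.4 / 35 = 5174 s ≈ 86.2 minutes.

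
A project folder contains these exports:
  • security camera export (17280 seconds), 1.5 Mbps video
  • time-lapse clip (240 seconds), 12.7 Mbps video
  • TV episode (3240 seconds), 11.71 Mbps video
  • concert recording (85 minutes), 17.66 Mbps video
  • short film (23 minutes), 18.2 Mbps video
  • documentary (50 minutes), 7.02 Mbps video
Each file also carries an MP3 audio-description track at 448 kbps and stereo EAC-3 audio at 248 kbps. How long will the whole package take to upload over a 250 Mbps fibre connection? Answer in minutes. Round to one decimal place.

14.9 minutes

Audio total: 448 + 248 = 696 kbps = 0.696 Mbps.
security camera export: 2.196 Mbps × 17280 s = 37946.9 Mb
time-lapse clip: 13.396 Mbps × 240 s = 3215.0 Mb
TV episode: 12.406 Mbps × 3240 s = 40195.4 Mb
concert recording: 18.356 Mbps × 5100 s = 93615.6 Mb
short film: 18.896 Mbps × 1380 s = 26076.5 Mb
documentary: 7.716 Mbps × 3000 s = 23148.0 Mb
Total: 224197.4 Mb = 28024.7 MB.
At 250 Mbps: 224197.4 / 250 = 897 s ≈ 14.9 minutes.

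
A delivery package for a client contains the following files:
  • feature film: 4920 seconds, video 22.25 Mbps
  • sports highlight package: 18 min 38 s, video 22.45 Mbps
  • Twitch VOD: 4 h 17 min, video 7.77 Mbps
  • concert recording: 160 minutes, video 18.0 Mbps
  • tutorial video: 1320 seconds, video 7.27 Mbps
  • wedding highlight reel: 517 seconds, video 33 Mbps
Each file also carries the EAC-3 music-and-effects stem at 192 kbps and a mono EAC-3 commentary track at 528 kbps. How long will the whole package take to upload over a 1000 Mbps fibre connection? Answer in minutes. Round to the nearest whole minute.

8 minutes

Audio total: 192 + 528 = 720 kbps = 0.720 Mbps.
feature film: 22.970 Mbps × 4920 s = 113012.4 Mb
sports highlight package: 23.170 Mbps × 1118 s = 25904.1 Mb
Twitch VOD: 8.490 Mbps × 15420 s = 130915.8 Mb
concert recording: 18.720 Mbps × 9600 s = 179712.0 Mb
tutorial video: 7.990 Mbps × 1320 s = 10546.8 Mb
wedding highlight reel: 33.720 Mbps × 517 s = 17433.2 Mb
Total: 477524.3 Mb = 59690.5 MB.
At 1000 Mbps: 477524.3 / 1000 = 478 s ≈ 7.96 minutes.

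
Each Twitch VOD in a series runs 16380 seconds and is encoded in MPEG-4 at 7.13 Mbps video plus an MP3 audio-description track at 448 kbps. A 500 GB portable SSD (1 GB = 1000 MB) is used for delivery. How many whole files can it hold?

Audio: 448 kbps = 0.448 Mbps.
Total bitrate: 7.578 Mbps.
Per item: 7.578 Mbps × 16380 s = 124,128 Mb = 15,516 MB.
Capacity: 500 GB = 4,000,000 Mb; 32.22 items → 32 complete.

32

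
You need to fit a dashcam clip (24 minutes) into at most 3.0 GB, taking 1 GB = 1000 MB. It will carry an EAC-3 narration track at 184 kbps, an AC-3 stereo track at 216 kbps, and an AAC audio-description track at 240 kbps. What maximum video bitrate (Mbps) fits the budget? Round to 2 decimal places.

Budget: 3.0 GB = 24000.0 Mb.
24 min = 1440 s
Total bitrate budget: 24000.0 Mb / 1440 s = 16.667 Mbps.
Audio total: 184 + 216 + 240 = 640 kbps = 0.640 Mbps.
Video: 16.667 − 0.640 = 16.027 Mbps.

16.03 Mbps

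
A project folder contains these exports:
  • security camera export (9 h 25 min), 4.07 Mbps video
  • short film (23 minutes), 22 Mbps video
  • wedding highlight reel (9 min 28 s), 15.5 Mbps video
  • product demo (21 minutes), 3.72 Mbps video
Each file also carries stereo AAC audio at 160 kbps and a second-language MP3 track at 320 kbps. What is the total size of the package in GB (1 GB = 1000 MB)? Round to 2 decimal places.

Audio total: 160 + 320 = 480 kbps = 0.480 Mbps.
security camera export: 4.550 Mbps × 33900 s = 154245.0 Mb
short film: 22.480 Mbps × 1380 s = 31022.4 Mb
wedding highlight reel: 15.980 Mbps × 568 s = 9076.6 Mb
product demo: 4.200 Mbps × 1260 s = 5292.0 Mb
Total: 199636.0 Mb = 24954.5 MB.
= 24.95 GB.

24.95 GB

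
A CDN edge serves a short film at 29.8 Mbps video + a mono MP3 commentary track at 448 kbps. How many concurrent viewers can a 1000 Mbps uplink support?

33

Audio: 448 kbps = 0.448 Mbps.
Per-viewer media rate: 30.248 Mbps.
1000 Mbps = 1,000 Mbps; 1,000 / 30.248 = 33.06 → 33 viewers.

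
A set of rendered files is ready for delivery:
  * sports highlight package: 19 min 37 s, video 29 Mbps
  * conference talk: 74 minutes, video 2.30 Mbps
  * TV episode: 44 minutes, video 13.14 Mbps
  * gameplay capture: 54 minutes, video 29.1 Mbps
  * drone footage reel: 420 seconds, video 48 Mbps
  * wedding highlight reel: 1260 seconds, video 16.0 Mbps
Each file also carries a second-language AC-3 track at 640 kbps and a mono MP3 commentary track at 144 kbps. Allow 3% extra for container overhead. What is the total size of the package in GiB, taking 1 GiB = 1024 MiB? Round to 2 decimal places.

Audio total: 640 + 144 = 784 kbps = 0.784 Mbps.
sports highlight package: 29.784 Mbps × 1177 s × 1.03 = 36107.4 Mb
conference talk: 3.084 Mbps × 4440 s × 1.03 = 14103.7 Mb
TV episode: 13.924 Mbps × 2640 s × 1.03 = 37862.1 Mb
gameplay capture: 29.884 Mbps × 3240 s × 1.03 = 99728.9 Mb
drone footage reel: 48.784 Mbps × 420 s × 1.03 = 21104.0 Mb
wedding highlight reel: 16.784 Mbps × 1260 s × 1.03 = 21782.3 Mb
Total: 230688.4 Mb = 28836.1 MB.
= 26.86 GiB.

26.86 GiB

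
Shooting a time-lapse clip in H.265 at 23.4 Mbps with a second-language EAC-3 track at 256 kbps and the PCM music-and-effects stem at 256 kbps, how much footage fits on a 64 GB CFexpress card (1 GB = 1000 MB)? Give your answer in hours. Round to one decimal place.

Audio total: 256 + 256 = 512 kbps = 0.512 Mbps.
Total bitrate: 23.4 + 0.512 = 23.912 Mbps.
Capacity: 64 GB = 512,000 Mb.
Recording time: 512,000 / 23.912 = 21,412 s ≈ 5.95 hours.

5.9 hours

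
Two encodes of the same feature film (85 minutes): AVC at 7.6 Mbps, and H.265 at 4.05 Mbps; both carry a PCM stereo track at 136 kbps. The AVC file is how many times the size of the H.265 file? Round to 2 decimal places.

1.85

85 min = 5100 s
Audio: 136 kbps = 0.136 Mbps.
AVC: 7.736 Mbps × 5100 s = 39453.6 Mb = 4.593 GiB.
H.265: 4.186 Mbps × 5100 s = 21348.6 Mb = 2.485 GiB.
Ratio: 4.593 / 2.485 = 1.848.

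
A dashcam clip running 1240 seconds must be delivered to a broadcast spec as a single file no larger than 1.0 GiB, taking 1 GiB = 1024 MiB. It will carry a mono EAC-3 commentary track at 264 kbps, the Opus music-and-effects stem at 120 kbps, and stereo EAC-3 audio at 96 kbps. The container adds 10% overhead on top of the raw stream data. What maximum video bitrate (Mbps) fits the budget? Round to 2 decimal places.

Budget: 1.0 GiB = 8589.9 Mb.
Stream payload after overhead: 8589.9 / 1.10 = 7809.0 Mb.
Total bitrate budget: 7809.0 Mb / 1240 s = 6.298 Mbps.
Audio total: 264 + 120 + 96 = 480 kbps = 0.480 Mbps.
Video: 6.298 − 0.480 = 5.818 Mbps.

5.82 Mbps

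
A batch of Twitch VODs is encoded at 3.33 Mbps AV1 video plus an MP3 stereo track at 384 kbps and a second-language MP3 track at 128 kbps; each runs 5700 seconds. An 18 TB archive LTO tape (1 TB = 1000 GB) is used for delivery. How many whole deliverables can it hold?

Audio total: 384 + 128 = 512 kbps = 0.512 Mbps.
Total bitrate: 3.842 Mbps.
Per item: 3.842 Mbps × 5700 s = 21,899 Mb = 2,737 MB.
Capacity: 18 TB = 144,000,000 Mb; 6575.52 items → 6575 complete.

6575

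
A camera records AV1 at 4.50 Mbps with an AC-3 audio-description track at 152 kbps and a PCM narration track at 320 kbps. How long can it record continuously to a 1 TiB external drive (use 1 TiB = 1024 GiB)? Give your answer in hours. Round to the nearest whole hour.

Audio total: 152 + 320 = 472 kbps = 0.472 Mbps.
Total bitrate: 4.50 + 0.472 = 4.972 Mbps.
Capacity: 1 TiB = 8,796,093 Mb.
Recording time: 8,796,093 / 4.972 = 1,769,126 s ≈ 491 hours.

491 hours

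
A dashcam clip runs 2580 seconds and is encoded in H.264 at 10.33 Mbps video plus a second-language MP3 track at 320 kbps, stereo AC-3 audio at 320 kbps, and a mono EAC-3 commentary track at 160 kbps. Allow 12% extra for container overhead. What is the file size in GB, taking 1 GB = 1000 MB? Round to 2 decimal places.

4.02 GB

Audio total: 320 + 320 + 160 = 800 kbps = 0.800 Mbps.
Total bitrate: 10.33 + 0.800 = 11.130 Mbps.
Stream data: 11.130 Mbps × 2580 s = 28715.4 Mb.
With 12% container overhead: ×1.12.
32,161 Mb ÷ 8 = 4,020 MB → 4.020 GB.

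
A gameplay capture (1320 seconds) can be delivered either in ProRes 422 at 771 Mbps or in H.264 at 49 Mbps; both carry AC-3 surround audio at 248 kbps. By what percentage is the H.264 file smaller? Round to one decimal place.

Audio: 248 kbps = 0.248 Mbps.
ProRes 422: 771.248 Mbps × 1320 s = 1018047.4 Mb = 118.516 GiB.
H.264: 49.248 Mbps × 1320 s = 65007.4 Mb = 7.568 GiB.
Reduction: (1 − 7.568/118.516) × 100 = 93.61%.

93.6%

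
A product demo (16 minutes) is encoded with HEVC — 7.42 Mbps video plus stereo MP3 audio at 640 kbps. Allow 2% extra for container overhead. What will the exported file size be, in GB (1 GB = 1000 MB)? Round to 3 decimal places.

0.987 GB

16 min = 960 s
Audio: 640 kbps = 0.640 Mbps.
Total bitrate: 7.42 + 0.640 = 8.060 Mbps.
Stream data: 8.060 Mbps × 960 s = 7737.6 Mb.
With 2% container overhead: ×1.02.
7,892 Mb ÷ 8 = 986.5 MB → 0.9865 GB.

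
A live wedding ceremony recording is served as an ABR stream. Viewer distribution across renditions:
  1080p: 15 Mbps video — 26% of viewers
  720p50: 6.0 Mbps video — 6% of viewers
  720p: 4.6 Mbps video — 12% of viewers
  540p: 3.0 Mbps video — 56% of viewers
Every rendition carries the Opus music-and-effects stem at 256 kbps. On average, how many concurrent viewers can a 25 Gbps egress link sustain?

3704

Audio: 256 kbps = 0.256 Mbps.
Average per-viewer bitrate: 0.26×15.256 + 0.06×6.256 + 0.12×4.856 + 0.56×3.256 = 6.748 Mbps.
25 Gbps = 25,000 Mbps; 25,000 / 6.748 = 3704.80 → 3704.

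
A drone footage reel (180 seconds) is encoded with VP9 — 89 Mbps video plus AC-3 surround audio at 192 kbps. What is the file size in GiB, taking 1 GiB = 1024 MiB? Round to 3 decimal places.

Audio: 192 kbps = 0.192 Mbps.
Total bitrate: 89 + 0.192 = 89.192 Mbps.
Stream data: 89.192 Mbps × 180 s = 16054.6 Mb.
16,055 Mb = 2,006,820,000 bytes ÷ 1,073,741,824 = 1.869 GiB.

1.869 GiB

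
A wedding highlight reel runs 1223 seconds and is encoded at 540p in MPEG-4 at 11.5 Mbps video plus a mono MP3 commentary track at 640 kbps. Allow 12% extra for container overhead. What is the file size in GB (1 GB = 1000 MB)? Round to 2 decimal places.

Audio: 640 kbps = 0.640 Mbps.
Total bitrate: 11.5 + 0.640 = 12.140 Mbps.
Stream data: 12.140 Mbps × 1223 s = 14847.2 Mb.
With 12% container overhead: ×1.12.
16,629 Mb ÷ 8 = 2,079 MB → 2.079 GB.

2.08 GB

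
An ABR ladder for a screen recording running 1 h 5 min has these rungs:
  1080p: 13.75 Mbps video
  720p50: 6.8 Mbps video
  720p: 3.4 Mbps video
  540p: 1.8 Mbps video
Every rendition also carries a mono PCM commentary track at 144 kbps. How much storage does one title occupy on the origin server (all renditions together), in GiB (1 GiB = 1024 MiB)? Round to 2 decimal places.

1 h 5 min = 65 min = 3900 s
Audio: 144 kbps = 0.144 Mbps.
Sum of rendition bitrates: (13.75+0.144) + (6.8+0.144) + (3.4+0.144) + (1.8+0.144) = 26.326 Mbps.
× 3900 s = 102,671 Mb = 12,834 MB = 11.95 GiB.

11.95 GiB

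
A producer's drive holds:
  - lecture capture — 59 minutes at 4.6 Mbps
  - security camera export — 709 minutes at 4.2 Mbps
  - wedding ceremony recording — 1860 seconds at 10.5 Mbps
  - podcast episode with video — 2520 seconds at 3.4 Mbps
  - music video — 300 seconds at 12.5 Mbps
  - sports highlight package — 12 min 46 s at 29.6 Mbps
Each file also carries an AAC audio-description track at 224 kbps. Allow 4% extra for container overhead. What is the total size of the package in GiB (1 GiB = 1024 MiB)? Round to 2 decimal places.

31.60 GiB

Audio: 224 kbps = 0.224 Mbps.
lecture capture: 4.824 Mbps × 3540 s × 1.04 = 17760.0 Mb
security camera export: 4.424 Mbps × 42540 s × 1.04 = 195724.8 Mb
wedding ceremony recording: 10.724 Mbps × 1860 s × 1.04 = 20744.5 Mb
podcast episode with video: 3.624 Mbps × 2520 s × 1.04 = 9497.8 Mb
music video: 12.724 Mbps × 300 s × 1.04 = 3969.9 Mb
sports highlight package: 29.824 Mbps × 766 s × 1.04 = 23759.0 Mb
Total: 271456.0 Mb = 33932.0 MB.
= 31.60 GiB.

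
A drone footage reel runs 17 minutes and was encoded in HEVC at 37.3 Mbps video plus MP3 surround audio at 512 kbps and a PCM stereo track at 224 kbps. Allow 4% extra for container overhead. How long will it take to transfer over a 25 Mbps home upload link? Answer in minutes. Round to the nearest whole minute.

27 minutes

17 min = 1020 s
Audio total: 512 + 224 = 736 kbps = 0.736 Mbps.
Total bitrate: 38.036 Mbps.
File: 38.036 Mbps × 1020 s = 38796.7 Mb.
With 4% container overhead: ×1.04. → 40348.6 Mb.
At 25 Mbps: 40348.6 / 25 = 1613.9 s ≈ 26.9 minutes.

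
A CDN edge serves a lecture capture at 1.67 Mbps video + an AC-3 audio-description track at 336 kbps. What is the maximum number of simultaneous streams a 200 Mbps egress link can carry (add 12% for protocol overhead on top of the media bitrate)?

Audio: 336 kbps = 0.336 Mbps.
Per-viewer media rate: 2.006 Mbps.
On the wire with 12% overhead: 2.247 Mbps.
200 Mbps = 200.0 Mbps; 200.0 / 2.247 = 89.02 → 89 viewers.

89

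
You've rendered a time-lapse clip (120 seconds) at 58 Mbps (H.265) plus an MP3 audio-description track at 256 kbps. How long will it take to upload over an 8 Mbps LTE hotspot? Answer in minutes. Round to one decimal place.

Audio: 256 kbps = 0.256 Mbps.
Total bitrate: 58.256 Mbps.
File: 58.256 Mbps × 120 s = 6990.7 Mb.
At 8 Mbps: 6990.7 / 8 = 873.8 s ≈ 14.6 minutes.

14.6 minutes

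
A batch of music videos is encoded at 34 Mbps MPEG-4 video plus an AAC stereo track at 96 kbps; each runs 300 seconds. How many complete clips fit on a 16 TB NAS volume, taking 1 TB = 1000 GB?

12513

Audio: 96 kbps = 0.096 Mbps.
Total bitrate: 34.096 Mbps.
Per item: 34.096 Mbps × 300 s = 10,229 Mb = 1,279 MB.
Capacity: 16 TB = 128,000,000 Mb; 12513.69 items → 12513 complete.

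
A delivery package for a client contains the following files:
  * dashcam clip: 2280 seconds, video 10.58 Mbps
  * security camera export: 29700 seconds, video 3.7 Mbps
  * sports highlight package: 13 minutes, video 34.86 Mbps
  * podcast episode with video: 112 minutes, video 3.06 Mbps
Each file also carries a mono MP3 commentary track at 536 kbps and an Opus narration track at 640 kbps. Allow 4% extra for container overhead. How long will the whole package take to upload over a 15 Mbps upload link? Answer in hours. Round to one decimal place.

Audio total: 536 + 640 = 1176 kbps = 1.176 Mbps.
dashcam clip: 11.756 Mbps × 2280 s × 1.04 = 27875.8 Mb
security camera export: 4.876 Mbps × 29700 s × 1.04 = 150609.9 Mb
sports highlight package: 36.036 Mbps × 780 s × 1.04 = 29232.4 Mb
podcast episode with video: 4.236 Mbps × 6720 s × 1.04 = 29604.6 Mb
Total: 237322.7 Mb = 29665.3 MB.
At 15 Mbps: 237322.7 / 15 = 15822 s ≈ 4.39 hours.

4.4 hours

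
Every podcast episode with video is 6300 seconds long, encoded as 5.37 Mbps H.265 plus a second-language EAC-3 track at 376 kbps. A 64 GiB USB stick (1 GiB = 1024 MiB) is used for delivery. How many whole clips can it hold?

Audio: 376 kbps = 0.376 Mbps.
Total bitrate: 5.746 Mbps.
Per item: 5.746 Mbps × 6300 s = 36,200 Mb = 4,525 MB.
Capacity: 64 GiB = 549,756 Mb; 15.19 items → 15 complete.

15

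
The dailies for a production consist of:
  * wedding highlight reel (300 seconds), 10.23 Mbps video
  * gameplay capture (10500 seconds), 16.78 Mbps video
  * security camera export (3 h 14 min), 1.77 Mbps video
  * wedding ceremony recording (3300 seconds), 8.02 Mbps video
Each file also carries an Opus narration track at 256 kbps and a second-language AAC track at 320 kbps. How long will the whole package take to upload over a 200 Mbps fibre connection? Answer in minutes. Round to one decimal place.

20.1 minutes

Audio total: 256 + 320 = 576 kbps = 0.576 Mbps.
wedding highlight reel: 10.806 Mbps × 300 s = 3241.8 Mb
gameplay capture: 17.356 Mbps × 10500 s = 182238.0 Mb
security camera export: 2.346 Mbps × 11640 s = 27307.4 Mb
wedding ceremony recording: 8.596 Mbps × 3300 s = 28366.8 Mb
Total: 241154.0 Mb = 30144.3 MB.
At 200 Mbps: 241154.0 / 200 = 1206 s ≈ 20.1 minutes.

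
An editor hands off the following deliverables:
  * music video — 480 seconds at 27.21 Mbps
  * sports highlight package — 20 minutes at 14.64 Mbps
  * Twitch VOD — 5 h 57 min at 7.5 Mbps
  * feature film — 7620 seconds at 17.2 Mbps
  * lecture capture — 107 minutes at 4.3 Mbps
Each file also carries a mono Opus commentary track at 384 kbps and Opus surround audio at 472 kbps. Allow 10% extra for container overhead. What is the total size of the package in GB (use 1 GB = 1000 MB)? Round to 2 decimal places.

52.49 GB

Audio total: 384 + 472 = 856 kbps = 0.856 Mbps.
music video: 28.066 Mbps × 480 s × 1.10 = 14818.8 Mb
sports highlight package: 15.496 Mbps × 1200 s × 1.10 = 20454.7 Mb
Twitch VOD: 8.356 Mbps × 21420 s × 1.10 = 196884.1 Mb
feature film: 18.056 Mbps × 7620 s × 1.10 = 151345.4 Mb
lecture capture: 5.156 Mbps × 6420 s × 1.10 = 36411.7 Mb
Total: 419914.7 Mb = 52489.3 MB.
= 52.49 GB.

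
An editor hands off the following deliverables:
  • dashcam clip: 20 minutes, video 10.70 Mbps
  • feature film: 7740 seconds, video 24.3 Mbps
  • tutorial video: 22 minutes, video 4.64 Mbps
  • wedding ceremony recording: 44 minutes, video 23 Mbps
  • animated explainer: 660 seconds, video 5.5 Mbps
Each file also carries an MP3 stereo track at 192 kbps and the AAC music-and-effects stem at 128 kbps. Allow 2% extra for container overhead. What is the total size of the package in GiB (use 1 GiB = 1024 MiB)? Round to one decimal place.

Audio total: 192 + 128 = 320 kbps = 0.320 Mbps.
dashcam clip: 11.020 Mbps × 1200 s × 1.02 = 13488.5 Mb
feature film: 24.620 Mbps × 7740 s × 1.02 = 194370.0 Mb
tutorial video: 4.960 Mbps × 1320 s × 1.02 = 6678.1 Mb
wedding ceremony recording: 23.320 Mbps × 2640 s × 1.02 = 62796.1 Mb
animated explainer: 5.820 Mbps × 660 s × 1.02 = 3918.0 Mb
Total: 281250.7 Mb = 35156.3 MB.
= 32.74 GiB.

32.7 GiB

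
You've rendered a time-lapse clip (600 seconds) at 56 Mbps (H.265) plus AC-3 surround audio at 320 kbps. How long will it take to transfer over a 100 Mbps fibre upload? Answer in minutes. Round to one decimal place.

Audio: 320 kbps = 0.320 Mbps.
Total bitrate: 56.320 Mbps.
File: 56.320 Mbps × 600 s = 33792.0 Mb.
At 100 Mbps: 33792.0 / 100 = 337.9 s ≈ 5.63 minutes.

5.6 minutes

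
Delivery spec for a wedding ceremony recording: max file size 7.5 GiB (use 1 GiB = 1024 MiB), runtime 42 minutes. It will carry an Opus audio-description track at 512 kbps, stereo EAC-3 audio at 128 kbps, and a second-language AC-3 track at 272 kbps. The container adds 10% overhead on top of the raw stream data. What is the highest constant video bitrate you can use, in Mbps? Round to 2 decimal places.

22.33 Mbps

Budget: 7.5 GiB = 64424.5 Mb.
Stream payload after overhead: 64424.5 / 1.10 = 58567.7 Mb.
42 min = 2520 s
Total bitrate budget: 58567.7 Mb / 2520 s = 23.241 Mbps.
Audio total: 512 + 128 + 272 = 912 kbps = 0.912 Mbps.
Video: 23.241 − 0.912 = 22.329 Mbps.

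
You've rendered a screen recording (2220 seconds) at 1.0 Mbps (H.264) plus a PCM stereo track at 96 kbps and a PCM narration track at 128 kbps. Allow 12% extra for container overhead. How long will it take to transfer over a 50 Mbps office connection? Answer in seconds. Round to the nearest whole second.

Audio total: 96 + 128 = 224 kbps = 0.224 Mbps.
Total bitrate: 1.224 Mbps.
File: 1.224 Mbps × 2220 s = 2717.3 Mb.
With 12% container overhead: ×1.12. → 3043.4 Mb.
At 50 Mbps: 3043.4 / 50 = 60.9 s ≈ 60.9 seconds.

61 seconds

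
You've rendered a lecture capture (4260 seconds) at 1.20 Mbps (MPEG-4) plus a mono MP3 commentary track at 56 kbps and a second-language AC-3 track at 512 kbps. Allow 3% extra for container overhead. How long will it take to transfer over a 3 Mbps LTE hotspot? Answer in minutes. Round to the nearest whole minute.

43 minutes

Audio total: 56 + 512 = 568 kbps = 0.568 Mbps.
Total bitrate: 1.768 Mbps.
File: 1.768 Mbps × 4260 s = 7531.7 Mb.
With 3% container overhead: ×1.03. → 7757.6 Mb.
At 3 Mbps: 7757.6 / 3 = 2585.9 s ≈ 43.1 minutes.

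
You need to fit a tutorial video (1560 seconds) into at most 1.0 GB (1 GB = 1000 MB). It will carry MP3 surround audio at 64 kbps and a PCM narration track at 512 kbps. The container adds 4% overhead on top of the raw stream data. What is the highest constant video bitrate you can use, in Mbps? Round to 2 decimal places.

4.35 Mbps

Budget: 1.0 GB = 8000.0 Mb.
Stream payload after overhead: 8000.0 / 1.04 = 7692.3 Mb.
Total bitrate budget: 7692.3 Mb / 1560 s = 4.931 Mbps.
Audio total: 64 + 512 = 576 kbps = 0.576 Mbps.
Video: 4.931 − 0.576 = 4.355 Mbps.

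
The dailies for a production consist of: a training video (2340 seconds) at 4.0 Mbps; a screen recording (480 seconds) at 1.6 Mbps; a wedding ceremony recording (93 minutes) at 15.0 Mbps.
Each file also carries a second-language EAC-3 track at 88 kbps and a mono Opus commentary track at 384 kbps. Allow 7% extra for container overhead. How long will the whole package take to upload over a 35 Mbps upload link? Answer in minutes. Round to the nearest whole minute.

Audio total: 88 + 384 = 472 kbps = 0.472 Mbps.
training video: 4.472 Mbps × 2340 s × 1.07 = 11197.0 Mb
screen recording: 2.072 Mbps × 480 s × 1.07 = 1064.2 Mb
wedding ceremony recording: 15.472 Mbps × 5580 s × 1.07 = 92377.1 Mb
Total: 104638.3 Mb = 13079.8 MB.
At 35 Mbps: 104638.3 / 35 = 2990 s ≈ 49.8 minutes.

50 minutes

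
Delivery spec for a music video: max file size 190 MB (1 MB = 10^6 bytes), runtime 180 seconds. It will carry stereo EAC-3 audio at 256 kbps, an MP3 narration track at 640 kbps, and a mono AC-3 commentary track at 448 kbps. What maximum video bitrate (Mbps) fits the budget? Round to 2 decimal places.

Budget: 190 MB = 1520.0 Mb.
Total bitrate budget: 1520.0 Mb / 180 s = 8.444 Mbps.
Audio total: 256 + 640 + 448 = 1344 kbps = 1.344 Mbps.
Video: 8.444 − 1.344 = 7.100 Mbps.

7.10 Mbps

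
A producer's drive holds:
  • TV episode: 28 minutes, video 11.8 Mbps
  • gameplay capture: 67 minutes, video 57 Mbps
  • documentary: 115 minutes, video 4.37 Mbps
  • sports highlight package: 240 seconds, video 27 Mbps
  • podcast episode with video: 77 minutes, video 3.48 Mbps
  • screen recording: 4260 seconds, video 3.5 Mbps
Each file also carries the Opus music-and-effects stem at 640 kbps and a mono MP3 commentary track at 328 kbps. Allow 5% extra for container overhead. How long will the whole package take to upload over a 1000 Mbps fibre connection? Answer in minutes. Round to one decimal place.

Audio total: 640 + 328 = 968 kbps = 0.968 Mbps.
TV episode: 12.768 Mbps × 1680 s × 1.05 = 22522.8 Mb
gameplay capture: 57.968 Mbps × 4020 s × 1.05 = 244682.9 Mb
documentary: 5.338 Mbps × 6900 s × 1.05 = 38673.8 Mb
sports highlight package: 27.968 Mbps × 240 s × 1.05 = 7047.9 Mb
podcast episode with video: 4.448 Mbps × 4620 s × 1.05 = 21577.2 Mb
screen recording: 4.468 Mbps × 4260 s × 1.05 = 19985.4 Mb
Total: 354490.0 Mb = 44311.3 MB.
At 1000 Mbps: 354490.0 / 1000 = 354 s ≈ 5.91 minutes.

5.9 minutes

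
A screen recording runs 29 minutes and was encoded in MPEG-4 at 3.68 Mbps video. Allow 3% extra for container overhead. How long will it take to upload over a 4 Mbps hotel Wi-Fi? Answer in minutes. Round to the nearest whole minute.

29 min = 1740 s
File: 3.680 Mbps × 1740 s = 6403.2 Mb.
With 3% container overhead: ×1.03. → 6595.3 Mb.
At 4 Mbps: 6595.3 / 4 = 1648.8 s ≈ 27.5 minutes.

27 minutes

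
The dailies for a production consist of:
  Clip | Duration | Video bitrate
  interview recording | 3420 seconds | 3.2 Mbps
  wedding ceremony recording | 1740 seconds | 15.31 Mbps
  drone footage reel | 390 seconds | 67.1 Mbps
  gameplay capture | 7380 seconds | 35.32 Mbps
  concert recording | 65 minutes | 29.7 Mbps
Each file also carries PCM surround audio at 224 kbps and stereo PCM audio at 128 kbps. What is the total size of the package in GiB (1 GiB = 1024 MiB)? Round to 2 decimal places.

Audio total: 224 + 128 = 352 kbps = 0.352 Mbps.
interview recording: 3.552 Mbps × 3420 s = 12147.8 Mb
wedding ceremony recording: 15.662 Mbps × 1740 s = 27251.9 Mb
drone footage reel: 67.452 Mbps × 390 s = 26306.3 Mb
gameplay capture: 35.672 Mbps × 7380 s = 263259.4 Mb
concert recording: 30.052 Mbps × 3900 s = 117202.8 Mb
Total: 446168.2 Mb = 55771.0 MB.
= 51.94 GiB.

51.94 GiB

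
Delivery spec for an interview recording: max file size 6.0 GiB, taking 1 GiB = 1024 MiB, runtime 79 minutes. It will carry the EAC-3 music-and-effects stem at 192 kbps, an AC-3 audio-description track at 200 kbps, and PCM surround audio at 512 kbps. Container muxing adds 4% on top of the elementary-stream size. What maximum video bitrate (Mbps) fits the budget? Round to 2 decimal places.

Budget: 6.0 GiB = 51539.6 Mb.
Stream payload after overhead: 51539.6 / 1.04 = 49557.3 Mb.
79 min = 4740 s
Total bitrate budget: 49557.3 Mb / 4740 s = 10.455 Mbps.
Audio total: 192 + 200 + 512 = 904 kbps = 0.904 Mbps.
Video: 10.455 − 0.904 = 9.551 Mbps.

9.55 Mbps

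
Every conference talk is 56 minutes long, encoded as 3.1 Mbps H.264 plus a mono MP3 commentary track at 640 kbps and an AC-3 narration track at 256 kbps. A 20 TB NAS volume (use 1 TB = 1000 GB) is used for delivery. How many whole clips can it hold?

11916

56 min = 3360 s
Audio total: 640 + 256 = 896 kbps = 0.896 Mbps.
Total bitrate: 3.996 Mbps.
Per item: 3.996 Mbps × 3360 s = 13,427 Mb = 1,678 MB.
Capacity: 20 TB = 160,000,000 Mb; 11916.68 items → 11916 complete.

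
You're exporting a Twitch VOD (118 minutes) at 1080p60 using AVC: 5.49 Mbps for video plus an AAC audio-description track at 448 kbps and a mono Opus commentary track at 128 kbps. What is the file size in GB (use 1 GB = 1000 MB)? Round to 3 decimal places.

118 min = 7080 s
Audio total: 448 + 128 = 576 kbps = 0.576 Mbps.
Total bitrate: 5.49 + 0.576 = 6.066 Mbps.
Stream data: 6.066 Mbps × 7080 s = 42947.3 Mb.
42,947 Mb ÷ 8 = 5,368 MB → 5.368 GB.

5.368 GB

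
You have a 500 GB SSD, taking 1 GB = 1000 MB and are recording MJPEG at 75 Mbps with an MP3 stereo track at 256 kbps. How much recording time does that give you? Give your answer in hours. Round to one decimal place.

14.8 hours

Audio: 256 kbps = 0.256 Mbps.
Total bitrate: 75 + 0.256 = 75.256 Mbps.
Capacity: 500 GB = 4,000,000 Mb.
Recording time: 4,000,000 / 75.256 = 53,152 s ≈ 14.8 hours.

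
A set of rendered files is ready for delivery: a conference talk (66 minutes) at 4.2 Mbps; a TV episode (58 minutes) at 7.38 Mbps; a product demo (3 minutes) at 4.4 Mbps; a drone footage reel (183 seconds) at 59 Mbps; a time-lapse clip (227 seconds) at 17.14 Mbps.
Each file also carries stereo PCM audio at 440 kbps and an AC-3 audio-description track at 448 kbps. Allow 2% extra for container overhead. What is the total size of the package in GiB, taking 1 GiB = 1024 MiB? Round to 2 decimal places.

7.71 GiB

Audio total: 440 + 448 = 888 kbps = 0.888 Mbps.
conference talk: 5.088 Mbps × 3960 s × 1.02 = 20551.4 Mb
TV episode: 8.268 Mbps × 3480 s × 1.02 = 29348.1 Mb
product demo: 5.288 Mbps × 180 s × 1.02 = 970.9 Mb
drone footage reel: 59.888 Mbps × 183 s × 1.02 = 11178.7 Mb
time-lapse clip: 18.028 Mbps × 227 s × 1.02 = 4174.2 Mb
Total: 66223.3 Mb = 8277.9 MB.
= 7.709 GiB.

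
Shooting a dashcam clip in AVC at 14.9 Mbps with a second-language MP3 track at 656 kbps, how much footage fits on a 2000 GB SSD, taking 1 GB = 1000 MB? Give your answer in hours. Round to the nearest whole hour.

Audio: 656 kbps = 0.656 Mbps.
Total bitrate: 14.9 + 0.656 = 15.556 Mbps.
Capacity: 2000 GB = 16,000,000 Mb.
Recording time: 16,000,000 / 15.556 = 1,028,542 s ≈ 286 hours.

286 hours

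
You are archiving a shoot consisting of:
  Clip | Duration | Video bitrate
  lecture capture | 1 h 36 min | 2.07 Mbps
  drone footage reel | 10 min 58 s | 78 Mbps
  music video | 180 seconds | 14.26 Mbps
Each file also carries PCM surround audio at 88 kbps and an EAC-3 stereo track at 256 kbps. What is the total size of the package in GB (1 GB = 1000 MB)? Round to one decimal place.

Audio total: 88 + 256 = 344 kbps = 0.344 Mbps.
lecture capture: 2.414 Mbps × 5760 s = 13904.6 Mb
drone footage reel: 78.344 Mbps × 658 s = 51550.4 Mb
music video: 14.604 Mbps × 180 s = 2628.7 Mb
Total: 68083.7 Mb = 8510.5 MB.
= 8.510 GB.

8.5 GB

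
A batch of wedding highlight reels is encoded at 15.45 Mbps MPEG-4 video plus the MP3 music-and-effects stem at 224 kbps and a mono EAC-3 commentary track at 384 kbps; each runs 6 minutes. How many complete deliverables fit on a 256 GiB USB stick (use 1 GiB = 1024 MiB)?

6 min = 360 s
Audio total: 224 + 384 = 608 kbps = 0.608 Mbps.
Total bitrate: 16.058 Mbps.
Per item: 16.058 Mbps × 360 s = 5,781 Mb = 722.6 MB.
Capacity: 256 GiB = 2,199,023 Mb; 380.40 items → 380 complete.

380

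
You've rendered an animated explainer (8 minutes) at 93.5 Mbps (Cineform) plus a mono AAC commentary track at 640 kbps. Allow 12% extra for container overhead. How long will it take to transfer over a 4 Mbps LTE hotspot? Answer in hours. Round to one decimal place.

3.5 hours

8 min = 480 s
Audio: 640 kbps = 0.640 Mbps.
Total bitrate: 94.140 Mbps.
File: 94.140 Mbps × 480 s = 45187.2 Mb.
With 12% container overhead: ×1.12. → 50609.7 Mb.
At 4 Mbps: 50609.7 / 4 = 12652.4 s ≈ 3.51 hours.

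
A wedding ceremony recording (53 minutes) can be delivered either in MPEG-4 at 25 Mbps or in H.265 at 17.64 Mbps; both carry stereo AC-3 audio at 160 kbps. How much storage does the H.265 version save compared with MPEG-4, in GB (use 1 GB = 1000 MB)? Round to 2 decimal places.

53 min = 3180 s
Audio: 160 kbps = 0.160 Mbps.
MPEG-4: 25.160 Mbps × 3180 s = 80008.8 Mb = 10.001 GB.
H.265: 17.800 Mbps × 3180 s = 56604.0 Mb = 7.075 GB.
Saving: 10.001 − 7.075 = 2.926 GB.

2.93 GB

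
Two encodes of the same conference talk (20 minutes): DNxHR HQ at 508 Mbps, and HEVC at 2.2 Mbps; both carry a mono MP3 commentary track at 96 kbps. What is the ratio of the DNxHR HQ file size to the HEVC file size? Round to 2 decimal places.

221.30

20 min = 1200 s
Audio: 96 kbps = 0.096 Mbps.
DNxHR HQ: 508.096 Mbps × 1200 s = 609715.2 Mb = 76.214 GB.
HEVC: 2.296 Mbps × 1200 s = 2755.2 Mb = 0.344 GB.
Ratio: 76.214 / 0.344 = 221.296.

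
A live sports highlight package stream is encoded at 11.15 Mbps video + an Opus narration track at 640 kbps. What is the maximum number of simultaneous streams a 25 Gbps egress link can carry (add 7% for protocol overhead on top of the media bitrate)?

Audio: 640 kbps = 0.640 Mbps.
Per-viewer media rate: 11.790 Mbps.
On the wire with 7% overhead: 12.615 Mbps.
25 Gbps = 25,000 Mbps; 25,000 / 12.615 = 1981.72 → 1981 viewers.

1981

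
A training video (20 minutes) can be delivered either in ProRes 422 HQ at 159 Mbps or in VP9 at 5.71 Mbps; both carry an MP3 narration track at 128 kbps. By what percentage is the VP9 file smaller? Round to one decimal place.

20 min = 1200 s
Audio: 128 kbps = 0.128 Mbps.
ProRes 422 HQ: 159.128 Mbps × 1200 s = 190953.6 Mb = 23.869 GB.
VP9: 5.838 Mbps × 1200 s = 7005.6 Mb = 0.876 GB.
Reduction: (1 − 0.876/23.869) × 100 = 96.33%.

96.3%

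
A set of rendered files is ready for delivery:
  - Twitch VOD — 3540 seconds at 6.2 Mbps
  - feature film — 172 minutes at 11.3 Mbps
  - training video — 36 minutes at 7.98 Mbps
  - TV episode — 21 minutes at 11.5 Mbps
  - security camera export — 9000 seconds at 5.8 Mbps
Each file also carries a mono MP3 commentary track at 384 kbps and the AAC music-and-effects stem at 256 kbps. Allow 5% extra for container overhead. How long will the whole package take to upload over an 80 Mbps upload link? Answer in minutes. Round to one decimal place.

Audio total: 384 + 256 = 640 kbps = 0.640 Mbps.
Twitch VOD: 6.840 Mbps × 3540 s × 1.05 = 25424.3 Mb
feature film: 11.940 Mbps × 10320 s × 1.05 = 129381.8 Mb
training video: 8.620 Mbps × 2160 s × 1.05 = 19550.2 Mb
TV episode: 12.140 Mbps × 1260 s × 1.05 = 16061.2 Mb
security camera export: 6.440 Mbps × 9000 s × 1.05 = 60858.0 Mb
Total: 251275.5 Mb = 31409.4 MB.
At 80 Mbps: 251275.5 / 80 = 3141 s ≈ 52.3 minutes.

52.3 minutes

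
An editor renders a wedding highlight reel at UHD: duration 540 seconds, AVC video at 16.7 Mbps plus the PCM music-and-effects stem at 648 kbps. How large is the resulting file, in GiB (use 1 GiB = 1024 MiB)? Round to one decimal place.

Audio: 648 kbps = 0.648 Mbps.
Total bitrate: 16.7 + 0.648 = 17.348 Mbps.
Stream data: 17.348 Mbps × 540 s = 9367.9 Mb.
9,368 Mb = 1,170,990,000 bytes ÷ 1,073,741,824 = 1.091 GiB.

1.1 GiB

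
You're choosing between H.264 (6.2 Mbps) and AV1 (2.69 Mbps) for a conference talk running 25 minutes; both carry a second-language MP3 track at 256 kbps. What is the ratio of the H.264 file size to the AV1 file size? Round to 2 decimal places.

25 min = 1500 s
Audio: 256 kbps = 0.256 Mbps.
H.264: 6.456 Mbps × 1500 s = 9684.0 Mb = 1.210 GB.
AV1: 2.946 Mbps × 1500 s = 4419.0 Mb = 0.552 GB.
Ratio: 1.210 / 0.552 = 2.191.

2.19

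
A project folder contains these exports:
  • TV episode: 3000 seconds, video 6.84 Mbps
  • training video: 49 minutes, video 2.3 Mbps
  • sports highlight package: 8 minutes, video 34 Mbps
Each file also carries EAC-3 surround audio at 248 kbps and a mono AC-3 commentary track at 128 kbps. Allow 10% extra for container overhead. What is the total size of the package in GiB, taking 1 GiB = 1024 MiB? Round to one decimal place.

5.9 GiB

Audio total: 248 + 128 = 376 kbps = 0.376 Mbps.
TV episode: 7.216 Mbps × 3000 s × 1.10 = 23812.8 Mb
training video: 2.676 Mbps × 2940 s × 1.10 = 8654.2 Mb
sports highlight package: 34.376 Mbps × 480 s × 1.10 = 18150.5 Mb
Total: 50617.5 Mb = 6327.2 MB.
= 5.893 GiB.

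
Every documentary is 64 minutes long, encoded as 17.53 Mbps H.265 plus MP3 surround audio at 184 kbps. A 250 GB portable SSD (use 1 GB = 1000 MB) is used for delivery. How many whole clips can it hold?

29

64 min = 3840 s
Audio: 184 kbps = 0.184 Mbps.
Total bitrate: 17.714 Mbps.
Per item: 17.714 Mbps × 3840 s = 68,022 Mb = 8,503 MB.
Capacity: 250 GB = 2,000,000 Mb; 29.40 items → 29 complete.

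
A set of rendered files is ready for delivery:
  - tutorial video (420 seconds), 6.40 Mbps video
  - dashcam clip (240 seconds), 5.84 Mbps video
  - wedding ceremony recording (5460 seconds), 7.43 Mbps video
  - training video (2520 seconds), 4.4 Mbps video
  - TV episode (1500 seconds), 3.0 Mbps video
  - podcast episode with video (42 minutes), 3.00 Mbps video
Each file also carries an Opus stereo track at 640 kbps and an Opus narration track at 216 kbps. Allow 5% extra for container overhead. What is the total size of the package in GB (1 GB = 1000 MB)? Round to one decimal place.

10.3 GB

Audio total: 640 + 216 = 856 kbps = 0.856 Mbps.
tutorial video: 7.256 Mbps × 420 s × 1.05 = 3199.9 Mb
dashcam clip: 6.696 Mbps × 240 s × 1.05 = 1687.4 Mb
wedding ceremony recording: 8.286 Mbps × 5460 s × 1.05 = 47503.6 Mb
training video: 5.256 Mbps × 2520 s × 1.05 = 13907.4 Mb
TV episode: 3.856 Mbps × 1500 s × 1.05 = 6073.2 Mb
podcast episode with video: 3.856 Mbps × 2520 s × 1.05 = 10203.0 Mb
Total: 82574.5 Mb = 10321.8 MB.
= 10.32 GB.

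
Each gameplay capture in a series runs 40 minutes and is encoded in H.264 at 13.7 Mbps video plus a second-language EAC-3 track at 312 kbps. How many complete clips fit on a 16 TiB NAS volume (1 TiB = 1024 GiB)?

40 min = 2400 s
Audio: 312 kbps = 0.312 Mbps.
Total bitrate: 14.012 Mbps.
Per item: 14.012 Mbps × 2400 s = 33,629 Mb = 4,204 MB.
Capacity: 16 TiB = 140,737,488 Mb; 4185.03 items → 4185 complete.

4185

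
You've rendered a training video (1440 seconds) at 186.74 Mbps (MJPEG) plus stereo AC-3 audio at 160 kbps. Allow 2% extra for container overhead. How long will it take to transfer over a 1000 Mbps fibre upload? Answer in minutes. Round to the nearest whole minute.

5 minutes

Audio: 160 kbps = 0.160 Mbps.
Total bitrate: 186.900 Mbps.
File: 186.900 Mbps × 1440 s = 269136.0 Mb.
With 2% container overhead: ×1.02. → 274518.7 Mb.
At 1000 Mbps: 274518.7 / 1000 = 274.5 s ≈ 4.58 minutes.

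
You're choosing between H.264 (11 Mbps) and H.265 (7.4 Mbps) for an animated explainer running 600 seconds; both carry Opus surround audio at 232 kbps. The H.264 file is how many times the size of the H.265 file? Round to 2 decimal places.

Audio: 232 kbps = 0.232 Mbps.
H.264: 11.232 Mbps × 600 s = 6739.2 Mb = 0.842 GB.
H.265: 7.632 Mbps × 600 s = 4579.2 Mb = 0.572 GB.
Ratio: 0.842 / 0.572 = 1.472.

1.47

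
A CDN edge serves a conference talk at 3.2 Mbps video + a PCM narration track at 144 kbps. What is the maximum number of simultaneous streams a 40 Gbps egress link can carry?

Audio: 144 kbps = 0.144 Mbps.
Per-viewer media rate: 3.344 Mbps.
40 Gbps = 40,000 Mbps; 40,000 / 3.344 = 11961.72 → 11961 viewers.

11961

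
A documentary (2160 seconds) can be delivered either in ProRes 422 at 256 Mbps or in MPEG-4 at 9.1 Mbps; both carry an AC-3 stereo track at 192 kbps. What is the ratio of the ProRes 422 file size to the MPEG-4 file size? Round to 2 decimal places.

Audio: 192 kbps = 0.192 Mbps.
ProRes 422: 256.192 Mbps × 2160 s = 553374.7 Mb = 64.421 GiB.
MPEG-4: 9.292 Mbps × 2160 s = 20070.7 Mb = 2.337 GiB.
Ratio: 64.421 / 2.337 = 27.571.

27.57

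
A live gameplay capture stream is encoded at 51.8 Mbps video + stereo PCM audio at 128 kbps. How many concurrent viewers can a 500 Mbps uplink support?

9

Audio: 128 kbps = 0.128 Mbps.
Per-viewer media rate: 51.928 Mbps.
500 Mbps = 500.0 Mbps; 500.0 / 51.928 = 9.63 → 9 viewers.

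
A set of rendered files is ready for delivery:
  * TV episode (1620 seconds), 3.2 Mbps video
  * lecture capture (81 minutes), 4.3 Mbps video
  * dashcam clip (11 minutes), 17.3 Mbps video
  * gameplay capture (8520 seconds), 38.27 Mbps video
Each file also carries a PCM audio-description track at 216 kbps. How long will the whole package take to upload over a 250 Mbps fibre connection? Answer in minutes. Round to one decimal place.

24.5 minutes

Audio: 216 kbps = 0.216 Mbps.
TV episode: 3.416 Mbps × 1620 s = 5533.9 Mb
lecture capture: 4.516 Mbps × 4860 s = 21947.8 Mb
dashcam clip: 17.516 Mbps × 660 s = 11560.6 Mb
gameplay capture: 38.486 Mbps × 8520 s = 327900.7 Mb
Total: 366943.0 Mb = 45867.9 MB.
At 250 Mbps: 366943.0 / 250 = 1468 s ≈ 24.5 minutes.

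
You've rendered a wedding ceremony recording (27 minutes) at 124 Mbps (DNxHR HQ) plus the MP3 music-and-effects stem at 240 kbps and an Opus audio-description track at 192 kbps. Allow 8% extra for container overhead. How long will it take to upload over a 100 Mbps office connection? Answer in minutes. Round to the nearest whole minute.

36 minutes

27 min = 1620 s
Audio total: 240 + 192 = 432 kbps = 0.432 Mbps.
Total bitrate: 124.432 Mbps.
File: 124.432 Mbps × 1620 s = 201579.8 Mb.
With 8% container overhead: ×1.08. → 217706.2 Mb.
At 100 Mbps: 217706.2 / 100 = 2177.1 s ≈ 36.3 minutes.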